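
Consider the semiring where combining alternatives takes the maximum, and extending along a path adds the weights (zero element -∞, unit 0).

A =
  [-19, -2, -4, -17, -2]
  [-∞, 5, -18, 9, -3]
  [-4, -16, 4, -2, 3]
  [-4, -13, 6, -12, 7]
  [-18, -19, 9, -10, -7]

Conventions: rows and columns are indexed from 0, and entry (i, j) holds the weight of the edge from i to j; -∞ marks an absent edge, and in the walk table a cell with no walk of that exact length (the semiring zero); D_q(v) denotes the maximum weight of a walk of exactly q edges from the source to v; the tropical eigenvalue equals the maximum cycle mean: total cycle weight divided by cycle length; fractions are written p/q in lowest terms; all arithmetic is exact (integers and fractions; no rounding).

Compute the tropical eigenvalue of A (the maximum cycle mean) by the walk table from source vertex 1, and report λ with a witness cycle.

q=0: [-∞, 0, -∞, -∞, -∞]
q=1: [-∞, 5, -18, 9, -3]
q=2: [5, 10, 15, 14, 16]
q=3: [11, 15, 25, 19, 21]
q=4: [21, 20, 30, 24, 28]
q=5: [26, 25, 37, 29, 33]
Optimal cycle mean attained by: cycle 2->4->2, total 3 + 9, length 2.
Answer: λ = 6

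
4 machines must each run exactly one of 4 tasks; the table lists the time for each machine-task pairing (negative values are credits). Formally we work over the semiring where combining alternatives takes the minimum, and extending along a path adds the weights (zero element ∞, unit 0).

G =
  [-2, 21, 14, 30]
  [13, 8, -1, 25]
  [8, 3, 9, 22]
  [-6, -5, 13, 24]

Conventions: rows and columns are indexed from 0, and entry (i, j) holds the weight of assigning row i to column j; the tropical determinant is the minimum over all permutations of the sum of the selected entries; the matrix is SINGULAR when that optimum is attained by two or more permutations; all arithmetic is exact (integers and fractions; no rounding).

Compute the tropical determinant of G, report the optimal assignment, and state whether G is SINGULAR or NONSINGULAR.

σ = (0, 1, 2, 3): (-2) + 8 + 9 + 24 = 39
σ = (0, 1, 3, 2): (-2) + 8 + 22 + 13 = 41
σ = (0, 2, 1, 3): (-2) + (-1) + 3 + 24 = 24
σ = (0, 2, 3, 1): (-2) + (-1) + 22 + (-5) = 14
σ = (0, 3, 1, 2): (-2) + 25 + 3 + 13 = 39
σ = (0, 3, 2, 1): (-2) + 25 + 9 + (-5) = 27
σ = (1, 0, 2, 3): 21 + 13 + 9 + 24 = 67
σ = (1, 0, 3, 2): 21 + 13 + 22 + 13 = 69
σ = (1, 2, 0, 3): 21 + (-1) + 8 + 24 = 52
σ = (1, 2, 3, 0): 21 + (-1) + 22 + (-6) = 36
σ = (1, 3, 0, 2): 21 + 25 + 8 + 13 = 67
σ = (1, 3, 2, 0): 21 + 25 + 9 + (-6) = 49
σ = (2, 0, 1, 3): 14 + 13 + 3 + 24 = 54
σ = (2, 0, 3, 1): 14 + 13 + 22 + (-5) = 44
σ = (2, 1, 0, 3): 14 + 8 + 8 + 24 = 54
σ = (2, 1, 3, 0): 14 + 8 + 22 + (-6) = 38
σ = (2, 3, 0, 1): 14 + 25 + 8 + (-5) = 42
σ = (2, 3, 1, 0): 14 + 25 + 3 + (-6) = 36
σ = (3, 0, 1, 2): 30 + 13 + 3 + 13 = 59
σ = (3, 0, 2, 1): 30 + 13 + 9 + (-5) = 47
σ = (3, 1, 0, 2): 30 + 8 + 8 + 13 = 59
σ = (3, 1, 2, 0): 30 + 8 + 9 + (-6) = 41
σ = (3, 2, 0, 1): 30 + (-1) + 8 + (-5) = 32
σ = (3, 2, 1, 0): 30 + (-1) + 3 + (-6) = 26
Optimal value attained by: σ = (0, 2, 3, 1).
Answer: det⊕(G) = 14; verdict: NONSINGULAR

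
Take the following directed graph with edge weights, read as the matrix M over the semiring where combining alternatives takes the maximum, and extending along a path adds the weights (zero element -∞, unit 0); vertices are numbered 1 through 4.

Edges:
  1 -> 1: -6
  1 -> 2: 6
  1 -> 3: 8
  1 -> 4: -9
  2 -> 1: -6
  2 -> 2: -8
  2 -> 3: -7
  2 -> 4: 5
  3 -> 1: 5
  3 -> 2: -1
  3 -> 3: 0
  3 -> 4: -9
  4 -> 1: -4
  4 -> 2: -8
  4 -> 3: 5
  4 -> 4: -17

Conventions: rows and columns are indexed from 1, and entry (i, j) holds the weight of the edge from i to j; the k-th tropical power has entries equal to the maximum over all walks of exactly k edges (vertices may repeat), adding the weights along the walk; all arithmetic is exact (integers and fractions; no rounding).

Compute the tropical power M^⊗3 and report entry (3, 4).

M^⊗2:
  [13, 7, 8, 11]
  [1, 0, 10, -3]
  [5, 11, 13, 4]
  [10, 4, 5, -3]
M^⊗3:
  [13, 19, 21, 12]
  [15, 9, 10, 5]
  [18, 12, 13, 16]
  [10, 16, 18, 9]
Key observation: the optimum is the walk 3->1->2->4, with weight 5 + 6 + 5 = 16.
Optimal value attained by: walk 3->1->2->4.
Answer: (M^⊗3)[3][4] = 16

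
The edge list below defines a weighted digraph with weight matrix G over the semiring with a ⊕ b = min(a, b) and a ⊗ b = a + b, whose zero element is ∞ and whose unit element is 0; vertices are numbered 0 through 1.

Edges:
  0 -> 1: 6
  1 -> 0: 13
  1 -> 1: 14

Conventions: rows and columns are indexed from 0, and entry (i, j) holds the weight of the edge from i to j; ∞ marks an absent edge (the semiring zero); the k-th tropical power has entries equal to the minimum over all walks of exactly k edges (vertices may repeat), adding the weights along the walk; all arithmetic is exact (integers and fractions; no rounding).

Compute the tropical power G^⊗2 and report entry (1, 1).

G^⊗2:
  [19, 20]
  [27, 19]
Key observation: the optimum is the walk 1->0->1, with weight 13 + 6 = 19.
Optimal value attained by: walk 1->0->1.
Answer: (G^⊗2)[1][1] = 19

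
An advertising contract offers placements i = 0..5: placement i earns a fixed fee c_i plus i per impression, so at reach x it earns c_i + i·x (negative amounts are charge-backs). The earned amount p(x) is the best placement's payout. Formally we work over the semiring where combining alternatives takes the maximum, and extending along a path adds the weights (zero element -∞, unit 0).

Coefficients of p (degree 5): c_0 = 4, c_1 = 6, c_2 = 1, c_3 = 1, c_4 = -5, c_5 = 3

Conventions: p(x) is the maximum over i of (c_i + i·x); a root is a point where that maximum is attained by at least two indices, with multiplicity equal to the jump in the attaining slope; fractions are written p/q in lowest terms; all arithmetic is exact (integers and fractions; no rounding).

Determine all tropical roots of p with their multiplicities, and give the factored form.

hull edge (i=0, c=4) to (i=1, c=6): slope 2, span 1
hull edge (i=1, c=6) to (i=5, c=3): slope -3/4, span 4
Factored form: p(x) = 3 ⊗ (x ⊕ (-2)) ⊗ (x ⊕ 3/4) ⊗ (x ⊕ 3/4) ⊗ (x ⊕ 3/4) ⊗ (x ⊕ 3/4)
Answer: roots = -2 (mult 1), 3/4 (mult 4)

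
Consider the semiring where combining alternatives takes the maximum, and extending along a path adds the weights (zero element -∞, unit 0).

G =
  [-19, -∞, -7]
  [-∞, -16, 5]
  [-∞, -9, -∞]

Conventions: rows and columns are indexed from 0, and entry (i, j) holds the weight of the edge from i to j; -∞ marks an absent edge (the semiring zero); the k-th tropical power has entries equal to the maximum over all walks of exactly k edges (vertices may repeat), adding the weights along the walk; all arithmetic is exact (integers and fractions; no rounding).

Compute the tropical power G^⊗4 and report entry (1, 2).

G^⊗2:
  [-38, -16, -26]
  [-∞, -4, -11]
  [-∞, -25, -4]
G^⊗3:
  [-57, -32, -11]
  [-∞, -20, 1]
  [-∞, -13, -20]
G^⊗4:
  [-76, -20, -27]
  [-∞, -8, -15]
  [-∞, -29, -8]
Key observation: the optimum is the walk 1->1->2->1->2, with weight (-16) + 5 + (-9) + 5 = -15.
Optimal value attained by: walk 1->1->2->1->2.
Answer: (G^⊗4)[1][2] = -15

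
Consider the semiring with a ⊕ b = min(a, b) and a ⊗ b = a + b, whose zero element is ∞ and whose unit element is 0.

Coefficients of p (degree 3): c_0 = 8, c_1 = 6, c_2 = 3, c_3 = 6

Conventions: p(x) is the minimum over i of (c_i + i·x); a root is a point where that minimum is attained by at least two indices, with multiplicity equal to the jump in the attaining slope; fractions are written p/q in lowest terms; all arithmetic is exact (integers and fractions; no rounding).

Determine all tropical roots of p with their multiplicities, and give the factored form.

hull edge (i=0, c=8) to (i=2, c=3): slope -5/2, span 2
hull edge (i=2, c=3) to (i=3, c=6): slope 3, span 1
Factored form: p(x) = 6 ⊗ (x ⊕ (-3)) ⊗ (x ⊕ 5/2) ⊗ (x ⊕ 5/2)
Answer: roots = -3 (mult 1), 5/2 (mult 2)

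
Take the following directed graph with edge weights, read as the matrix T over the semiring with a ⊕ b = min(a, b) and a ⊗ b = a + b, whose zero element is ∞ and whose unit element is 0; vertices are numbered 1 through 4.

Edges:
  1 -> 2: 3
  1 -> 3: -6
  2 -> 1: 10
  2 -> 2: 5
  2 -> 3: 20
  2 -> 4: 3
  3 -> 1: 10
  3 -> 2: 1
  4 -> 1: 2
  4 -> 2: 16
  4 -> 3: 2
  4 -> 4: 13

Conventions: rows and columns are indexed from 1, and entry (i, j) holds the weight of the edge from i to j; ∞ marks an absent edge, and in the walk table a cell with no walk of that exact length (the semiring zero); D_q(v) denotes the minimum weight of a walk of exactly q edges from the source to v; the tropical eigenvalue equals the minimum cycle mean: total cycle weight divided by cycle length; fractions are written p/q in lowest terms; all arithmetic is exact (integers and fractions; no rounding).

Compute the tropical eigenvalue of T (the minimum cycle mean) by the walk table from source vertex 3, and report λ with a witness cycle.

q=0: [∞, ∞, 0, ∞]
q=1: [10, 1, ∞, ∞]
q=2: [11, 6, 4, 4]
q=3: [6, 5, 5, 9]
q=4: [11, 6, 0, 8]
Optimal cycle mean attained by: cycle 1->3->2->4->1, total (-6) + 1 + 3 + 2, length 4.
Answer: λ = 0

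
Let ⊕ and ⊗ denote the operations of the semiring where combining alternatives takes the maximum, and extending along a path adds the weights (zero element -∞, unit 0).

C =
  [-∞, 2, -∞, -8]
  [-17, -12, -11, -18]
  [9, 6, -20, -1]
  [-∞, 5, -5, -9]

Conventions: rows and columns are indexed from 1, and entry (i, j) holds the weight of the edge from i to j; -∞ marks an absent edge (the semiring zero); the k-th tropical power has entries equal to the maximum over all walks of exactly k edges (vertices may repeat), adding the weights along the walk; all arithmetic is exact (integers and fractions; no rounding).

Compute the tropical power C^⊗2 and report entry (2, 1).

C^⊗2:
  [-15, -3, -9, -16]
  [-2, -5, -23, -12]
  [-11, 11, -5, 1]
  [4, 1, -6, -6]
Key observation: the optimum is the walk 2->3->1, with weight (-11) + 9 = -2.
Optimal value attained by: walk 2->3->1.
Answer: (C^⊗2)[2][1] = -2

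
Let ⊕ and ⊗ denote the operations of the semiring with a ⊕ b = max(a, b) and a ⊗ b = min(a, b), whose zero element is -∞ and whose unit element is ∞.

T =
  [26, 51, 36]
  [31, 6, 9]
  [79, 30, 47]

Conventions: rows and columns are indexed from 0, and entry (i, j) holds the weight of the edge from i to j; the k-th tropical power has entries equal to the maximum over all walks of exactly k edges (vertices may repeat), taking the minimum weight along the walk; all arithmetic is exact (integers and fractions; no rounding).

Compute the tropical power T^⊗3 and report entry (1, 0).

T^⊗2:
  [36, 30, 36]
  [26, 31, 31]
  [47, 51, 47]
T^⊗3:
  [36, 36, 36]
  [31, 30, 31]
  [47, 47, 47]
Key observation: the optimum is the walk 1->0->2->0, with weight 31 min 36 min 79 = 31.
Optimal value attained by: walk 1->0->2->0.
Answer: (T^⊗3)[1][0] = 31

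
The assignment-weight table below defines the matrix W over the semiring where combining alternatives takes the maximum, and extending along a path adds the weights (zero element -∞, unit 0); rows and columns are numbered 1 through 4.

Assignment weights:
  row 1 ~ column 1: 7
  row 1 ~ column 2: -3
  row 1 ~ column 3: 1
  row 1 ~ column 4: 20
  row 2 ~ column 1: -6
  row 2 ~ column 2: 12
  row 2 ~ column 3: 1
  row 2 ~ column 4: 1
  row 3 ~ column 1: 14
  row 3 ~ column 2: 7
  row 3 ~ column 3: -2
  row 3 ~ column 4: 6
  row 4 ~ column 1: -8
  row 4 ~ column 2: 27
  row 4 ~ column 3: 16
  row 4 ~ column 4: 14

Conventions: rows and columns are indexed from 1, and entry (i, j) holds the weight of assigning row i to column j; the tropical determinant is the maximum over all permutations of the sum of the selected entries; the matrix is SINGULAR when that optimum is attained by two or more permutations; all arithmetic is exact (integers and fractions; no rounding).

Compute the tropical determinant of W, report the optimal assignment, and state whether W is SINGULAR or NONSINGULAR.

σ = (1, 2, 3, 4): 7 + 12 + (-2) + 14 = 31
σ = (1, 2, 4, 3): 7 + 12 + 6 + 16 = 41
σ = (1, 3, 2, 4): 7 + 1 + 7 + 14 = 29
σ = (1, 3, 4, 2): 7 + 1 + 6 + 27 = 41
σ = (1, 4, 2, 3): 7 + 1 + 7 + 16 = 31
σ = (1, 4, 3, 2): 7 + 1 + (-2) + 27 = 33
σ = (2, 1, 3, 4): (-3) + (-6) + (-2) + 14 = 3
σ = (2, 1, 4, 3): (-3) + (-6) + 6 + 16 = 13
σ = (2, 3, 1, 4): (-3) + 1 + 14 + 14 = 26
σ = (2, 3, 4, 1): (-3) + 1 + 6 + (-8) = -4
σ = (2, 4, 1, 3): (-3) + 1 + 14 + 16 = 28
σ = (2, 4, 3, 1): (-3) + 1 + (-2) + (-8) = -12
σ = (3, 1, 2, 4): 1 + (-6) + 7 + 14 = 16
σ = (3, 1, 4, 2): 1 + (-6) + 6 + 27 = 28
σ = (3, 2, 1, 4): 1 + 12 + 14 + 14 = 41
σ = (3, 2, 4, 1): 1 + 12 + 6 + (-8) = 11
σ = (3, 4, 1, 2): 1 + 1 + 14 + 27 = 43
σ = (3, 4, 2, 1): 1 + 1 + 7 + (-8) = 1
σ = (4, 1, 2, 3): 20 + (-6) + 7 + 16 = 37
σ = (4, 1, 3, 2): 20 + (-6) + (-2) + 27 = 39
σ = (4, 2, 1, 3): 20 + 12 + 14 + 16 = 62
σ = (4, 2, 3, 1): 20 + 12 + (-2) + (-8) = 22
σ = (4, 3, 1, 2): 20 + 1 + 14 + 27 = 62
σ = (4, 3, 2, 1): 20 + 1 + 7 + (-8) = 20
Optimal value attained by: σ = (4, 2, 1, 3).
Answer: det⊕(W) = 62; verdict: SINGULAR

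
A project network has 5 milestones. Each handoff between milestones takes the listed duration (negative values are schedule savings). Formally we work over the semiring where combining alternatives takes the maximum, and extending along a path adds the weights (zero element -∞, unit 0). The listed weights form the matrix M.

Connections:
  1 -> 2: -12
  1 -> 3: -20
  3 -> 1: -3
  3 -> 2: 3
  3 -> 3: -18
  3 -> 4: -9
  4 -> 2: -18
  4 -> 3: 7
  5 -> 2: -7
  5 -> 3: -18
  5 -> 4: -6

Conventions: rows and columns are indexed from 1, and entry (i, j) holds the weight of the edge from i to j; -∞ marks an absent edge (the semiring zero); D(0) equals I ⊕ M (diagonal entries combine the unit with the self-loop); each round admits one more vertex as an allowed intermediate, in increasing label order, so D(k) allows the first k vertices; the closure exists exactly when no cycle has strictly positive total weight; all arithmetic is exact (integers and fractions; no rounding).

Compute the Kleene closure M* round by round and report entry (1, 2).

D(0):
  [0, -12, -20, -∞, -∞]
  [-∞, 0, -∞, -∞, -∞]
  [-3, 3, 0, -9, -∞]
  [-∞, -18, 7, 0, -∞]
  [-∞, -7, -18, -6, 0]
D(1):
  [0, -12, -20, -∞, -∞]
  [-∞, 0, -∞, -∞, -∞]
  [-3, 3, 0, -9, -∞]
  [-∞, -18, 7, 0, -∞]
  [-∞, -7, -18, -6, 0]
D(2):
  [0, -12, -20, -∞, -∞]
  [-∞, 0, -∞, -∞, -∞]
  [-3, 3, 0, -9, -∞]
  [-∞, -18, 7, 0, -∞]
  [-∞, -7, -18, -6, 0]
D(3):
  [0, -12, -20, -29, -∞]
  [-∞, 0, -∞, -∞, -∞]
  [-3, 3, 0, -9, -∞]
  [4, 10, 7, 0, -∞]
  [-21, -7, -18, -6, 0]
D(4):
  [0, -12, -20, -29, -∞]
  [-∞, 0, -∞, -∞, -∞]
  [-3, 3, 0, -9, -∞]
  [4, 10, 7, 0, -∞]
  [-2, 4, 1, -6, 0]
D(5):
  [0, -12, -20, -29, -∞]
  [-∞, 0, -∞, -∞, -∞]
  [-3, 3, 0, -9, -∞]
  [4, 10, 7, 0, -∞]
  [-2, 4, 1, -6, 0]
Answer: M*[1][2] = -12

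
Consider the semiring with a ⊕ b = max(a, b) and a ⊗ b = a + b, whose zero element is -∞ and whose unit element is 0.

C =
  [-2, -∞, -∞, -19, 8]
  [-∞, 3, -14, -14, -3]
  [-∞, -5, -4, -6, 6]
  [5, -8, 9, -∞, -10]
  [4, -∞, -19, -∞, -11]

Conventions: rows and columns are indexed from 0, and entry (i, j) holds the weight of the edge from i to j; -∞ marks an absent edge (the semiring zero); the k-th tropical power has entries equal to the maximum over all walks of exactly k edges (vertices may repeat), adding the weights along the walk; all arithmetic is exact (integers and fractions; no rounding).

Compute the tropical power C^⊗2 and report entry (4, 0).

C^⊗2:
  [12, -27, -10, -21, 6]
  [1, 6, -5, -11, 0]
  [10, -2, 3, -10, 2]
  [3, 4, 5, 3, 15]
  [2, -24, -23, -15, 12]
Key observation: the optimum is the walk 4->0->0, with weight 4 + (-2) = 2.
Optimal value attained by: walk 4->0->0.
Answer: (C^⊗2)[4][0] = 2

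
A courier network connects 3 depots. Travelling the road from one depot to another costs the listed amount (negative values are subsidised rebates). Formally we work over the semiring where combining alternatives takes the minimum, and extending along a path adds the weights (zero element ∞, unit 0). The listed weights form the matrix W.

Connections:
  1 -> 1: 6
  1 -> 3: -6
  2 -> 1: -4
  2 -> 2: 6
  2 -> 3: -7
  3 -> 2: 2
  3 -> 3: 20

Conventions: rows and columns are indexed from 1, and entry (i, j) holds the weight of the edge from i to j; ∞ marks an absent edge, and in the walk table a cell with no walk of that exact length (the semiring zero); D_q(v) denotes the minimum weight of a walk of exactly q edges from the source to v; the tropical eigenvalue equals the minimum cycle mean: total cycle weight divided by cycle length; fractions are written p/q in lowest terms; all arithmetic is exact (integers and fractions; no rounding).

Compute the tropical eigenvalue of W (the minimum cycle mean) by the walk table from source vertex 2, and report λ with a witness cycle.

q=0: [∞, 0, ∞]
q=1: [-4, 6, -7]
q=2: [2, -5, -10]
q=3: [-9, -8, -12]
Optimal cycle mean attained by: cycle 1->3->2->1, total (-6) + 2 + (-4), length 3.
Answer: λ = -8/3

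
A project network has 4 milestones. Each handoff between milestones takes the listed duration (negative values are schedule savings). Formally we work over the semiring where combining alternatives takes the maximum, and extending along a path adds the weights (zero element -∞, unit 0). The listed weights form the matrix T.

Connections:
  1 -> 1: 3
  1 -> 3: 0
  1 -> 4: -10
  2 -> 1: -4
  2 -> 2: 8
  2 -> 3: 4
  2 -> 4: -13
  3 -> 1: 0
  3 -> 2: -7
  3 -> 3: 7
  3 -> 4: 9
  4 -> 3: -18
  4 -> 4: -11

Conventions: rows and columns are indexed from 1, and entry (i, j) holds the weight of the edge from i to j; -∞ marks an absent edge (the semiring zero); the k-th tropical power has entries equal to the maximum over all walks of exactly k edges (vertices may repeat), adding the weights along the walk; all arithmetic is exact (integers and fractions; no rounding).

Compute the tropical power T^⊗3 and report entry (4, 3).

T^⊗2:
  [6, -7, 7, 9]
  [4, 16, 12, 13]
  [7, 1, 14, 16]
  [-18, -25, -11, -9]
T^⊗3:
  [9, 1, 14, 16]
  [12, 24, 20, 21]
  [14, 9, 21, 23]
  [-11, -17, -4, -2]
Key observation: the optimum is the walk 4->3->3->3, with weight (-18) + 7 + 7 = -4.
Optimal value attained by: walk 4->3->3->3.
Answer: (T^⊗3)[4][3] = -4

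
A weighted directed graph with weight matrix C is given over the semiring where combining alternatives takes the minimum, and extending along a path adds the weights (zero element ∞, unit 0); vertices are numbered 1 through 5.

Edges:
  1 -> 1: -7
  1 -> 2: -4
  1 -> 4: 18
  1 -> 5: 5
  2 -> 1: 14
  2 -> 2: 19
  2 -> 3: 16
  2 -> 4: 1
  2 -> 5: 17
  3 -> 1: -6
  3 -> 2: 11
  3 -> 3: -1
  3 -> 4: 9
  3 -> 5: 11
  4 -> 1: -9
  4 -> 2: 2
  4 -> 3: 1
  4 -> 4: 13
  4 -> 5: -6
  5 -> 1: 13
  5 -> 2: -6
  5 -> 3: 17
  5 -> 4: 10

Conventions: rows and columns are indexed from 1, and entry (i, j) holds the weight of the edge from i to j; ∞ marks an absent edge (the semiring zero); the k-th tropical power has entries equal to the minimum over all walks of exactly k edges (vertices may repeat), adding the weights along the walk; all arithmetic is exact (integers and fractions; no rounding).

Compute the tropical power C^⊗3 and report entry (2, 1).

C^⊗2:
  [-14, -11, 12, -3, -2]
  [-8, 3, 2, 14, -5]
  [-13, -10, -2, 8, -1]
  [-16, -13, 0, 3, -4]
  [1, 9, 10, -5, 4]
C^⊗3:
  [-21, -18, -2, -10, -9]
  [-15, -12, 1, 4, -3]
  [-20, -17, -3, -9, -8]
  [-23, -20, -1, -12, -11]
  [-14, -3, -4, 8, -11]
Key observation: the optimum is the walk 2->4->1->1, with weight 1 + (-9) + (-7) = -15.
Optimal value attained by: walk 2->4->1->1.
Answer: (C^⊗3)[2][1] = -15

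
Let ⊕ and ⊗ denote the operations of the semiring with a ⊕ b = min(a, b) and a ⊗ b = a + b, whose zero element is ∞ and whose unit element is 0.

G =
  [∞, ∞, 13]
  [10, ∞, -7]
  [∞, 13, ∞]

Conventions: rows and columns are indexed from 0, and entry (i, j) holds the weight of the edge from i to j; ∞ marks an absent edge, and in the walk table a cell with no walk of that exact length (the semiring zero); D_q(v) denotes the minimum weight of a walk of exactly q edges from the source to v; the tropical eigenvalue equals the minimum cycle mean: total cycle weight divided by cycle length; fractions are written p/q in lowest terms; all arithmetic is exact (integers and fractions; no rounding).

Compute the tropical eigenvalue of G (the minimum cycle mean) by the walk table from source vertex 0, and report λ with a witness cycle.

q=0: [0, ∞, ∞]
q=1: [∞, ∞, 13]
q=2: [∞, 26, ∞]
q=3: [36, ∞, 19]
Optimal cycle mean attained by: cycle 1->2->1, total (-7) + 13, length 2.
Answer: λ = 3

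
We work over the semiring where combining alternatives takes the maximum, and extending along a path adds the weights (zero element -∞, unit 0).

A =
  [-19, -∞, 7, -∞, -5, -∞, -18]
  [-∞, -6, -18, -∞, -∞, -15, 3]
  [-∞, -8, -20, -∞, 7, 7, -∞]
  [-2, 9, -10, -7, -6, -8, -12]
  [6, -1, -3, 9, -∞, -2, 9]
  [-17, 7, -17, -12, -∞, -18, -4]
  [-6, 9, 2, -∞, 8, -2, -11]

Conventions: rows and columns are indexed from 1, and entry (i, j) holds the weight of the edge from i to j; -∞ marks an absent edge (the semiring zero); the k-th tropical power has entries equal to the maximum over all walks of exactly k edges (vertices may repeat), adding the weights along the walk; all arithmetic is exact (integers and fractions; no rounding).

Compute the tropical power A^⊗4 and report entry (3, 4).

A^⊗2:
  [1, -1, -8, 4, 14, 14, 4]
  [-3, 12, 5, -27, 11, 1, -3]
  [13, 14, 4, 16, -13, 5, 16]
  [0, 3, 5, 3, -3, -3, 12]
  [7, 18, 13, 2, 17, 7, 2]
  [-10, 5, -2, -19, 4, -6, 10]
  [14, 7, 5, 17, 9, 9, 17]
A^⊗3:
  [20, 21, 11, 23, 12, 12, 23]
  [17, 10, 8, 20, 12, 12, 20]
  [14, 25, 20, 9, 24, 14, 17]
  [6, 21, 14, 6, 20, 12, 6]
  [23, 16, 14, 26, 20, 20, 26]
  [10, 19, 12, 13, 18, 8, 13]
  [15, 26, 21, 18, 25, 15, 18]
A^⊗4:
  [21, 32, 27, 21, 31, 21, 24]
  [18, 29, 24, 21, 28, 18, 21]
  [30, 26, 21, 33, 27, 27, 33]
  [26, 19, 17, 29, 21, 21, 29]
  [26, 35, 30, 29, 34, 24, 29]
  [24, 22, 17, 27, 21, 19, 27]
  [31, 27, 22, 34, 28, 28, 34]
Key observation: the optimum is the walk 3->5->7->5->4, with weight 7 + 9 + 8 + 9 = 33.
Optimal value attained by: walk 3->5->7->5->4.
Answer: (A^⊗4)[3][4] = 33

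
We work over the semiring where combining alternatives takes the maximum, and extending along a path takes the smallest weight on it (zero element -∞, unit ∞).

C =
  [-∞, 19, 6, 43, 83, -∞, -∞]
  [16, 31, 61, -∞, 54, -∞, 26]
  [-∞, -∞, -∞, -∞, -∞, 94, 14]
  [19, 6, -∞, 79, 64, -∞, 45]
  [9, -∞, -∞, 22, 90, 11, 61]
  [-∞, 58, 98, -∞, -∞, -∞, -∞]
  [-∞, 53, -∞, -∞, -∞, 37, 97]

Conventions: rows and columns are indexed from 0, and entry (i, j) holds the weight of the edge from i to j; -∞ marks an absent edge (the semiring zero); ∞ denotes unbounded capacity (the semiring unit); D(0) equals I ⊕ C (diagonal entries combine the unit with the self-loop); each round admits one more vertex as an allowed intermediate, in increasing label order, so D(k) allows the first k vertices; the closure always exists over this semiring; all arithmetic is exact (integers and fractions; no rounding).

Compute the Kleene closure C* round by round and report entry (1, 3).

D(0):
  [∞, 19, 6, 43, 83, -∞, -∞]
  [16, ∞, 61, -∞, 54, -∞, 26]
  [-∞, -∞, ∞, -∞, -∞, 94, 14]
  [19, 6, -∞, ∞, 64, -∞, 45]
  [9, -∞, -∞, 22, ∞, 11, 61]
  [-∞, 58, 98, -∞, -∞, ∞, -∞]
  [-∞, 53, -∞, -∞, -∞, 37, ∞]
D(1):
  [∞, 19, 6, 43, 83, -∞, -∞]
  [16, ∞, 61, 16, 54, -∞, 26]
  [-∞, -∞, ∞, -∞, -∞, 94, 14]
  [19, 19, 6, ∞, 64, -∞, 45]
  [9, 9, 6, 22, ∞, 11, 61]
  [-∞, 58, 98, -∞, -∞, ∞, -∞]
  [-∞, 53, -∞, -∞, -∞, 37, ∞]
D(2):
  [∞, 19, 19, 43, 83, -∞, 19]
  [16, ∞, 61, 16, 54, -∞, 26]
  [-∞, -∞, ∞, -∞, -∞, 94, 14]
  [19, 19, 19, ∞, 64, -∞, 45]
  [9, 9, 9, 22, ∞, 11, 61]
  [16, 58, 98, 16, 54, ∞, 26]
  [16, 53, 53, 16, 53, 37, ∞]
D(3):
  [∞, 19, 19, 43, 83, 19, 19]
  [16, ∞, 61, 16, 54, 61, 26]
  [-∞, -∞, ∞, -∞, -∞, 94, 14]
  [19, 19, 19, ∞, 64, 19, 45]
  [9, 9, 9, 22, ∞, 11, 61]
  [16, 58, 98, 16, 54, ∞, 26]
  [16, 53, 53, 16, 53, 53, ∞]
D(4):
  [∞, 19, 19, 43, 83, 19, 43]
  [16, ∞, 61, 16, 54, 61, 26]
  [-∞, -∞, ∞, -∞, -∞, 94, 14]
  [19, 19, 19, ∞, 64, 19, 45]
  [19, 19, 19, 22, ∞, 19, 61]
  [16, 58, 98, 16, 54, ∞, 26]
  [16, 53, 53, 16, 53, 53, ∞]
D(5):
  [∞, 19, 19, 43, 83, 19, 61]
  [19, ∞, 61, 22, 54, 61, 54]
  [-∞, -∞, ∞, -∞, -∞, 94, 14]
  [19, 19, 19, ∞, 64, 19, 61]
  [19, 19, 19, 22, ∞, 19, 61]
  [19, 58, 98, 22, 54, ∞, 54]
  [19, 53, 53, 22, 53, 53, ∞]
D(6):
  [∞, 19, 19, 43, 83, 19, 61]
  [19, ∞, 61, 22, 54, 61, 54]
  [19, 58, ∞, 22, 54, 94, 54]
  [19, 19, 19, ∞, 64, 19, 61]
  [19, 19, 19, 22, ∞, 19, 61]
  [19, 58, 98, 22, 54, ∞, 54]
  [19, 53, 53, 22, 53, 53, ∞]
D(7):
  [∞, 53, 53, 43, 83, 53, 61]
  [19, ∞, 61, 22, 54, 61, 54]
  [19, 58, ∞, 22, 54, 94, 54]
  [19, 53, 53, ∞, 64, 53, 61]
  [19, 53, 53, 22, ∞, 53, 61]
  [19, 58, 98, 22, 54, ∞, 54]
  [19, 53, 53, 22, 53, 53, ∞]
Answer: C*[1][3] = 22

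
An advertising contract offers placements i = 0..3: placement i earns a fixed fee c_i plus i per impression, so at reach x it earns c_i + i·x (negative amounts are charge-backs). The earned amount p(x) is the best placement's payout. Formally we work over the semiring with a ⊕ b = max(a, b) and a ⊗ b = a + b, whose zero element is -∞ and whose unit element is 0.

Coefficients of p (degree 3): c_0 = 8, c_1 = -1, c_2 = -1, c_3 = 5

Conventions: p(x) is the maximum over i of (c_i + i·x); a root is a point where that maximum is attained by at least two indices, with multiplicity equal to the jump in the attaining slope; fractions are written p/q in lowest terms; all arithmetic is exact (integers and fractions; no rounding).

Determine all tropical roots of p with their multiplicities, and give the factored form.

hull edge (i=0, c=8) to (i=3, c=5): slope -1, span 3
Factored form: p(x) = 5 ⊗ (x ⊕ 1) ⊗ (x ⊕ 1) ⊗ (x ⊕ 1)
Answer: roots = 1 (mult 3)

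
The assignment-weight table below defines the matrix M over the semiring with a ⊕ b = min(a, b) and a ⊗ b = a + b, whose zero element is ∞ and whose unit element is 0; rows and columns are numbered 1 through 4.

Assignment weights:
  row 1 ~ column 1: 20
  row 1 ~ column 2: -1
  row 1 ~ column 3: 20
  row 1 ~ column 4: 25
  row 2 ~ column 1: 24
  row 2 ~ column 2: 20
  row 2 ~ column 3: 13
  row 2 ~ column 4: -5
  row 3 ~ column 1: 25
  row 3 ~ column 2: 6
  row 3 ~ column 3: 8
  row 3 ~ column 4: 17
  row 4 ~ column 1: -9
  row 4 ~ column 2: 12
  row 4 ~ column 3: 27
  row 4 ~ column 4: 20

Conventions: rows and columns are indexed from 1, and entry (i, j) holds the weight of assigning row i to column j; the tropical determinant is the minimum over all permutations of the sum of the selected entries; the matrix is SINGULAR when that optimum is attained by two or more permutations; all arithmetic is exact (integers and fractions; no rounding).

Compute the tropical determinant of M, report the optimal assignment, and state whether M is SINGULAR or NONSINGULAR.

σ = (1, 2, 3, 4): 20 + 20 + 8 + 20 = 68
σ = (1, 2, 4, 3): 20 + 20 + 17 + 27 = 84
σ = (1, 3, 2, 4): 20 + 13 + 6 + 20 = 59
σ = (1, 3, 4, 2): 20 + 13 + 17 + 12 = 62
σ = (1, 4, 2, 3): 20 + (-5) + 6 + 27 = 48
σ = (1, 4, 3, 2): 20 + (-5) + 8 + 12 = 35
σ = (2, 1, 3, 4): (-1) + 24 + 8 + 20 = 51
σ = (2, 1, 4, 3): (-1) + 24 + 17 + 27 = 67
σ = (2, 3, 1, 4): (-1) + 13 + 25 + 20 = 57
σ = (2, 3, 4, 1): (-1) + 13 + 17 + (-9) = 20
σ = (2, 4, 1, 3): (-1) + (-5) + 25 + 27 = 46
σ = (2, 4, 3, 1): (-1) + (-5) + 8 + (-9) = -7
σ = (3, 1, 2, 4): 20 + 24 + 6 + 20 = 70
σ = (3, 1, 4, 2): 20 + 24 + 17 + 12 = 73
σ = (3, 2, 1, 4): 20 + 20 + 25 + 20 = 85
σ = (3, 2, 4, 1): 20 + 20 + 17 + (-9) = 48
σ = (3, 4, 1, 2): 20 + (-5) + 25 + 12 = 52
σ = (3, 4, 2, 1): 20 + (-5) + 6 + (-9) = 12
σ = (4, 1, 2, 3): 25 + 24 + 6 + 27 = 82
σ = (4, 1, 3, 2): 25 + 24 + 8 + 12 = 69
σ = (4, 2, 1, 3): 25 + 20 + 25 + 27 = 97
σ = (4, 2, 3, 1): 25 + 20 + 8 + (-9) = 44
σ = (4, 3, 1, 2): 25 + 13 + 25 + 12 = 75
σ = (4, 3, 2, 1): 25 + 13 + 6 + (-9) = 35
Optimal value attained by: σ = (2, 4, 3, 1).
Answer: det⊕(M) = -7; verdict: NONSINGULAR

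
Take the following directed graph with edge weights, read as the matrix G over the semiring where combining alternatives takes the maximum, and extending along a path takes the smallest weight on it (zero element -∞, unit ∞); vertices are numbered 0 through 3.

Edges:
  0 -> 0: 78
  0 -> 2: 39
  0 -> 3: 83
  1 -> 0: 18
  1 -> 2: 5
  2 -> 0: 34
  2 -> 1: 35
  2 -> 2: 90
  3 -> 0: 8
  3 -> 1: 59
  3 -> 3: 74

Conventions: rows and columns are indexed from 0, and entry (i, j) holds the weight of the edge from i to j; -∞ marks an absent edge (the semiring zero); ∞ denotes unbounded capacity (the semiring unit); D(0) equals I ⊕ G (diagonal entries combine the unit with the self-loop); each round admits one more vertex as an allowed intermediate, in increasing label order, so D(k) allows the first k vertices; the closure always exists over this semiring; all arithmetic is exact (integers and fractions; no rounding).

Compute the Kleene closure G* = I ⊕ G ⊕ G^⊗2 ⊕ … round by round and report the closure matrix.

D(0):
  [∞, -∞, 39, 83]
  [18, ∞, 5, -∞]
  [34, 35, ∞, -∞]
  [8, 59, -∞, ∞]
D(1):
  [∞, -∞, 39, 83]
  [18, ∞, 18, 18]
  [34, 35, ∞, 34]
  [8, 59, 8, ∞]
D(2):
  [∞, -∞, 39, 83]
  [18, ∞, 18, 18]
  [34, 35, ∞, 34]
  [18, 59, 18, ∞]
D(3):
  [∞, 35, 39, 83]
  [18, ∞, 18, 18]
  [34, 35, ∞, 34]
  [18, 59, 18, ∞]
D(4):
  [∞, 59, 39, 83]
  [18, ∞, 18, 18]
  [34, 35, ∞, 34]
  [18, 59, 18, ∞]
Answer: G* = [[∞, 59, 39, 83], [18, ∞, 18, 18], [34, 35, ∞, 34], [18, 59, 18, ∞]]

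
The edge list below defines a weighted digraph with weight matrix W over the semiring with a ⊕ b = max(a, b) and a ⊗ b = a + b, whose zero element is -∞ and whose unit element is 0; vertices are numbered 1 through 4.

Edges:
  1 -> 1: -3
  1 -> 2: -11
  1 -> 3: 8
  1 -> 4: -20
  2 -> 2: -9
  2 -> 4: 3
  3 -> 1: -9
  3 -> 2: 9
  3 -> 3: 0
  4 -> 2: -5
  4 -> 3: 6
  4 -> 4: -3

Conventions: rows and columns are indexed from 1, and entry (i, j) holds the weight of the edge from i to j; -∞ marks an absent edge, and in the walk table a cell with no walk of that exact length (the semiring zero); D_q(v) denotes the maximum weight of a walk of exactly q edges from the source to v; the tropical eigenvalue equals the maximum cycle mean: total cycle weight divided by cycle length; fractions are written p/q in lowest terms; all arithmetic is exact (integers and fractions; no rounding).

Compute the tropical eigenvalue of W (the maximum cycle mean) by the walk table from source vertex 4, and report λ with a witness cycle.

q=0: [-∞, -∞, -∞, 0]
q=1: [-∞, -5, 6, -3]
q=2: [-3, 15, 6, -2]
q=3: [-3, 15, 6, 18]
q=4: [-3, 15, 24, 18]
Optimal cycle mean attained by: cycle 2->4->3->2, total 3 + 6 + 9, length 3.
Answer: λ = 6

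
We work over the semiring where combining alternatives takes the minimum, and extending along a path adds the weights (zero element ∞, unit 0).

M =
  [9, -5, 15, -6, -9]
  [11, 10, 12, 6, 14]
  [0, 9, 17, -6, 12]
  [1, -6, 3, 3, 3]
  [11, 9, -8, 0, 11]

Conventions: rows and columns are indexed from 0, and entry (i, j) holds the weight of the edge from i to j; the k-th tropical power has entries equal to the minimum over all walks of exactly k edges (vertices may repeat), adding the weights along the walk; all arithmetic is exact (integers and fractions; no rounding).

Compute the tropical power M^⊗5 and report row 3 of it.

M^⊗2:
  [-5, -12, -17, -9, -3]
  [7, 0, 6, 5, 2]
  [-5, -12, -3, -6, -9]
  [3, -4, -5, -5, -8]
  [-8, -6, 3, -14, 2]
M^⊗3:
  [-17, -15, -11, -23, -14]
  [6, -1, -6, 0, -2]
  [-5, -12, -17, -11, -14]
  [-5, -11, -16, -11, -6]
  [-13, -20, -11, -14, -17]
M^⊗4:
  [-22, -29, -22, -23, -26]
  [-6, -6, -10, -12, -3]
  [-17, -17, -22, -23, -14]
  [-16, -17, -14, -22, -14]
  [-13, -20, -25, -19, -22]
M^⊗5:
  [-22, -29, -34, -28, -31]
  [-11, -18, -11, -16, -15]
  [-22, -29, -22, -28, -26]
  [-21, -28, -22, -22, -25]
  [-25, -25, -30, -31, -22]
Answer: row 3 of M^⊗5 = [-21, -28, -22, -22, -25]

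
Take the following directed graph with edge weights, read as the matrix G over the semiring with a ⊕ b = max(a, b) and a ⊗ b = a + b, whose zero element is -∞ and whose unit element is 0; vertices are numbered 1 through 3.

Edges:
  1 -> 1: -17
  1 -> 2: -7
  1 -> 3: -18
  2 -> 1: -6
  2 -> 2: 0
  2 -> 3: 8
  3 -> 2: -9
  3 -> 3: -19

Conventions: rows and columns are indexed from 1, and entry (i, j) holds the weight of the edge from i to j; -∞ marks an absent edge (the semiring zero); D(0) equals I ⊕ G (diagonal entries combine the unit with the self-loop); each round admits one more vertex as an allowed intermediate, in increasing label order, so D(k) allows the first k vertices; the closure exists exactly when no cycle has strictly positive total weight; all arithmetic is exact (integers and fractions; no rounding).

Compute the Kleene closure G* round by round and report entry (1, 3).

D(0):
  [0, -7, -18]
  [-6, 0, 8]
  [-∞, -9, 0]
D(1):
  [0, -7, -18]
  [-6, 0, 8]
  [-∞, -9, 0]
D(2):
  [0, -7, 1]
  [-6, 0, 8]
  [-15, -9, 0]
D(3):
  [0, -7, 1]
  [-6, 0, 8]
  [-15, -9, 0]
Answer: G*[1][3] = 1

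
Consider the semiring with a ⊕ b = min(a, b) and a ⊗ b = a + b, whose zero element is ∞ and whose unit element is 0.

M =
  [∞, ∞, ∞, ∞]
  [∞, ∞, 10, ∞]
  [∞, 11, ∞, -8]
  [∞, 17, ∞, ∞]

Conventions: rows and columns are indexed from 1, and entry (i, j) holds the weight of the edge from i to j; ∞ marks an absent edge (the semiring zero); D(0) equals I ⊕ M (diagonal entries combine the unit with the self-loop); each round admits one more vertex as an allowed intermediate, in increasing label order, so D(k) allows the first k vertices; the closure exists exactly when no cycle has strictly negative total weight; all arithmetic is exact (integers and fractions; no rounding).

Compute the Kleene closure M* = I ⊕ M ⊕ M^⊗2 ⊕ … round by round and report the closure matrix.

D(0):
  [0, ∞, ∞, ∞]
  [∞, 0, 10, ∞]
  [∞, 11, 0, -8]
  [∞, 17, ∞, 0]
D(1):
  [0, ∞, ∞, ∞]
  [∞, 0, 10, ∞]
  [∞, 11, 0, -8]
  [∞, 17, ∞, 0]
D(2):
  [0, ∞, ∞, ∞]
  [∞, 0, 10, ∞]
  [∞, 11, 0, -8]
  [∞, 17, 27, 0]
D(3):
  [0, ∞, ∞, ∞]
  [∞, 0, 10, 2]
  [∞, 11, 0, -8]
  [∞, 17, 27, 0]
D(4):
  [0, ∞, ∞, ∞]
  [∞, 0, 10, 2]
  [∞, 9, 0, -8]
  [∞, 17, 27, 0]
Answer: M* = [[0, ∞, ∞, ∞], [∞, 0, 10, 2], [∞, 9, 0, -8], [∞, 17, 27, 0]]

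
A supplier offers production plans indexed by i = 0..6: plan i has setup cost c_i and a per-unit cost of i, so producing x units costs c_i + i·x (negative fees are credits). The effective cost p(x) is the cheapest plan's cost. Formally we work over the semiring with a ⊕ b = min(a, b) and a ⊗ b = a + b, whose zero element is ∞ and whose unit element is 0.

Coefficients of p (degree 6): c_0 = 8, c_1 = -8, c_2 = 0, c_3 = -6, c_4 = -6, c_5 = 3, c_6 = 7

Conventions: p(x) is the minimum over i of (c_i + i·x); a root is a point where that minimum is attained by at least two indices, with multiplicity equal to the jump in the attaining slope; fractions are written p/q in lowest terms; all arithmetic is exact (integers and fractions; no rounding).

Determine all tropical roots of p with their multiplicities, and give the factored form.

hull edge (i=0, c=8) to (i=1, c=-8): slope -16, span 1
hull edge (i=1, c=-8) to (i=4, c=-6): slope 2/3, span 3
hull edge (i=4, c=-6) to (i=6, c=7): slope 13/2, span 2
Factored form: p(x) = 7 ⊗ (x ⊕ (-13/2)) ⊗ (x ⊕ (-13/2)) ⊗ (x ⊕ (-2/3)) ⊗ (x ⊕ (-2/3)) ⊗ (x ⊕ (-2/3)) ⊗ (x ⊕ 16)
Answer: roots = -13/2 (mult 2), -2/3 (mult 3), 16 (mult 1)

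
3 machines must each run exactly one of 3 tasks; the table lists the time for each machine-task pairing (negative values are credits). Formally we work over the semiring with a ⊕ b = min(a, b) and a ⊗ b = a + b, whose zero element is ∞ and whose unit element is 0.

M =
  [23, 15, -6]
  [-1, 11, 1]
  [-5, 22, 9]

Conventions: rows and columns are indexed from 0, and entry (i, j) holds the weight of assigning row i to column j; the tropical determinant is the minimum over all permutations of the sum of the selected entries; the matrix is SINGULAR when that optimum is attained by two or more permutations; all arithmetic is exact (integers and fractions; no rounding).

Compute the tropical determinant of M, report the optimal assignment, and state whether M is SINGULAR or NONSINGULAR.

σ = (0, 1, 2): 23 + 11 + 9 = 43
σ = (0, 2, 1): 23 + 1 + 22 = 46
σ = (1, 0, 2): 15 + (-1) + 9 = 23
σ = (1, 2, 0): 15 + 1 + (-5) = 11
σ = (2, 0, 1): (-6) + (-1) + 22 = 15
σ = (2, 1, 0): (-6) + 11 + (-5) = 0
Optimal value attained by: σ = (2, 1, 0).
Answer: det⊕(M) = 0; verdict: NONSINGULAR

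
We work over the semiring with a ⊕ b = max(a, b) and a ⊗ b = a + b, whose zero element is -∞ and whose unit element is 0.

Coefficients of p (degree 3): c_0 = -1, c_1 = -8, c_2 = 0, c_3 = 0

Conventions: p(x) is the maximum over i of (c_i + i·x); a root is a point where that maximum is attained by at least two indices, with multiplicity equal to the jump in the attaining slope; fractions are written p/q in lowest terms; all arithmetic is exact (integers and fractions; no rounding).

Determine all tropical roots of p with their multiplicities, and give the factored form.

hull edge (i=0, c=-1) to (i=2, c=0): slope 1/2, span 2
hull edge (i=2, c=0) to (i=3, c=0): slope 0, span 1
Factored form: p(x) = 0 ⊗ (x ⊕ (-1/2)) ⊗ (x ⊕ (-1/2)) ⊗ (x ⊕ 0)
Answer: roots = -1/2 (mult 2), 0 (mult 1)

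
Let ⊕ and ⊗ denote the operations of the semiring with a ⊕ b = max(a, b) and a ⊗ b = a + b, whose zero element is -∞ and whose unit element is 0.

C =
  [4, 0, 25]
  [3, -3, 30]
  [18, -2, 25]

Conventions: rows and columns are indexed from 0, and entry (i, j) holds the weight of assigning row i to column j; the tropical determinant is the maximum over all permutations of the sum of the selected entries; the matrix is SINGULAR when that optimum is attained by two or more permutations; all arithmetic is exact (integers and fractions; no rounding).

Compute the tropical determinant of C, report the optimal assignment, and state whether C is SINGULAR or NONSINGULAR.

σ = (0, 1, 2): 4 + (-3) + 25 = 26
σ = (0, 2, 1): 4 + 30 + (-2) = 32
σ = (1, 0, 2): 0 + 3 + 25 = 28
σ = (1, 2, 0): 0 + 30 + 18 = 48
σ = (2, 0, 1): 25 + 3 + (-2) = 26
σ = (2, 1, 0): 25 + (-3) + 18 = 40
Optimal value attained by: σ = (1, 2, 0).
Answer: det⊕(C) = 48; verdict: NONSINGULAR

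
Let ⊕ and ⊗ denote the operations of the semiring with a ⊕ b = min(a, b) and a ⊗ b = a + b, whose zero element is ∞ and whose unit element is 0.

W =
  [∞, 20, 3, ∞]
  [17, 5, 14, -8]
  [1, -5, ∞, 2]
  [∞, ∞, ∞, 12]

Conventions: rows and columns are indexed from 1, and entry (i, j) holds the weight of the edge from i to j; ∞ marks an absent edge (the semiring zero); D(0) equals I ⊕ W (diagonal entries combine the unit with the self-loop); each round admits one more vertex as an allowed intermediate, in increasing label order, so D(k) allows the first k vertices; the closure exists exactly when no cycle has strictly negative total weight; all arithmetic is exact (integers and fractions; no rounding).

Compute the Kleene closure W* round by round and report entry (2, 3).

D(0):
  [0, 20, 3, ∞]
  [17, 0, 14, -8]
  [1, -5, 0, 2]
  [∞, ∞, ∞, 0]
D(1):
  [0, 20, 3, ∞]
  [17, 0, 14, -8]
  [1, -5, 0, 2]
  [∞, ∞, ∞, 0]
D(2):
  [0, 20, 3, 12]
  [17, 0, 14, -8]
  [1, -5, 0, -13]
  [∞, ∞, ∞, 0]
D(3):
  [0, -2, 3, -10]
  [15, 0, 14, -8]
  [1, -5, 0, -13]
  [∞, ∞, ∞, 0]
D(4):
  [0, -2, 3, -10]
  [15, 0, 14, -8]
  [1, -5, 0, -13]
  [∞, ∞, ∞, 0]
Answer: W*[2][3] = 14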